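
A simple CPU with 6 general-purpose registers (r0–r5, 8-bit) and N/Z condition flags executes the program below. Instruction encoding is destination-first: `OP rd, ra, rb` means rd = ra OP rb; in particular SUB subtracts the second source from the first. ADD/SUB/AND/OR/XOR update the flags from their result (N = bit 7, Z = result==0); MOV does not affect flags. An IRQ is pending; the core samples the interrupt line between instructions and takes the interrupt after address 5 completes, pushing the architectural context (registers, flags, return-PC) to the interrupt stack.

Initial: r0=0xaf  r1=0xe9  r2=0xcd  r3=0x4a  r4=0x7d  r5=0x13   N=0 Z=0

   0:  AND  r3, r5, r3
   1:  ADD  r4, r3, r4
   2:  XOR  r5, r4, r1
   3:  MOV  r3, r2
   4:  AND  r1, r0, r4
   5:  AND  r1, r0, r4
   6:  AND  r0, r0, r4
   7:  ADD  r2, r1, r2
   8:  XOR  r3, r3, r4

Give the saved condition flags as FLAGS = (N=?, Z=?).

after  0: r0=0xaf r1=0xe9 r2=0xcd r3=0x02 r4=0x7d r5=0x13  N=0 Z=0
after  1: r0=0xaf r1=0xe9 r2=0xcd r3=0x02 r4=0x7f r5=0x13  N=0 Z=0
after  2: r0=0xaf r1=0xe9 r2=0xcd r3=0x02 r4=0x7f r5=0x96  N=1 Z=0
after  3: r0=0xaf r1=0xe9 r2=0xcd r3=0xcd r4=0x7f r5=0x96  N=1 Z=0
after  4: r0=0xaf r1=0x2f r2=0xcd r3=0xcd r4=0x7f r5=0x96  N=0 Z=0
after  5: r0=0xaf r1=0x2f r2=0xcd r3=0xcd r4=0x7f r5=0x96  N=0 Z=0
-- IRQ taken; context saved, return-PC = 6 --

FLAGS = (N=0, Z=0)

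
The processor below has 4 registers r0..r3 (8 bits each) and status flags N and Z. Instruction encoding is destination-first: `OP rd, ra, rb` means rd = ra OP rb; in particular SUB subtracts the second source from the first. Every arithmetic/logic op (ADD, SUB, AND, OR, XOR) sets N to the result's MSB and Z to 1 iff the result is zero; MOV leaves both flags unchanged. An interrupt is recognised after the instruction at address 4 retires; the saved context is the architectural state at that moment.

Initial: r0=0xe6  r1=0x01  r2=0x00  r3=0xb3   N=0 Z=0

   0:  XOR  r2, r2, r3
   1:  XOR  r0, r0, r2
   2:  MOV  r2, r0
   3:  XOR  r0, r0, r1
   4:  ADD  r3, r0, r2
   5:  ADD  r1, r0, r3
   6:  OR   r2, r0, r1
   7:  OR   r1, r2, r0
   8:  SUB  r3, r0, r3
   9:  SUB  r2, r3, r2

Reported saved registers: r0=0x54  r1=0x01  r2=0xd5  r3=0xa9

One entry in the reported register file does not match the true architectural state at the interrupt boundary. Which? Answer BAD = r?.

after  0: r0=0xe6 r1=0x01 r2=0xb3 r3=0xb3  N=1 Z=0
after  1: r0=0x55 r1=0x01 r2=0xb3 r3=0xb3  N=0 Z=0
after  2: r0=0x55 r1=0x01 r2=0x55 r3=0xb3  N=0 Z=0
after  3: r0=0x54 r1=0x01 r2=0x55 r3=0xb3  N=0 Z=0
after  4: r0=0x54 r1=0x01 r2=0x55 r3=0xa9  N=1 Z=0
-- IRQ taken; context saved, return-PC = 5 --
mismatch: r2: reported 0xd5 vs actual 0x55

BAD = r2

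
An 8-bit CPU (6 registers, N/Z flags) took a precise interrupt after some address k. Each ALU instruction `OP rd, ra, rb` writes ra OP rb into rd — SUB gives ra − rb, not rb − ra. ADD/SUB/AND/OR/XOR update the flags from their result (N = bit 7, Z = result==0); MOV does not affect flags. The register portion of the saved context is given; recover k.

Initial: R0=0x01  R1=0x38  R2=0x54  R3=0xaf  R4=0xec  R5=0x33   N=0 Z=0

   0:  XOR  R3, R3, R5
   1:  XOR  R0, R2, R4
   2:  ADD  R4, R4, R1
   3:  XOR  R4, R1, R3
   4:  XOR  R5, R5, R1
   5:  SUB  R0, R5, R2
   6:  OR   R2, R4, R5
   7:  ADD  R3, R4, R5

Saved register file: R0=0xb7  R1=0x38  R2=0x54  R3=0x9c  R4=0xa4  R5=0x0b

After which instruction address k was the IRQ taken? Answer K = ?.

after  0: R0=0x01 R1=0x38 R2=0x54 R3=0x9c R4=0xec R5=0x33  N=1 Z=0
after  1: R0=0xb8 R1=0x38 R2=0x54 R3=0x9c R4=0xec R5=0x33  N=1 Z=0
after  2: R0=0xb8 R1=0x38 R2=0x54 R3=0x9c R4=0x24 R5=0x33  N=0 Z=0
after  3: R0=0xb8 R1=0x38 R2=0x54 R3=0x9c R4=0xa4 R5=0x33  N=1 Z=0
after  4: R0=0xb8 R1=0x38 R2=0x54 R3=0x9c R4=0xa4 R5=0x0b  N=0 Z=0
after  5: R0=0xb7 R1=0x38 R2=0x54 R3=0x9c R4=0xa4 R5=0x0b  N=1 Z=0
-- IRQ taken; context saved, return-PC = 6 --

K = 5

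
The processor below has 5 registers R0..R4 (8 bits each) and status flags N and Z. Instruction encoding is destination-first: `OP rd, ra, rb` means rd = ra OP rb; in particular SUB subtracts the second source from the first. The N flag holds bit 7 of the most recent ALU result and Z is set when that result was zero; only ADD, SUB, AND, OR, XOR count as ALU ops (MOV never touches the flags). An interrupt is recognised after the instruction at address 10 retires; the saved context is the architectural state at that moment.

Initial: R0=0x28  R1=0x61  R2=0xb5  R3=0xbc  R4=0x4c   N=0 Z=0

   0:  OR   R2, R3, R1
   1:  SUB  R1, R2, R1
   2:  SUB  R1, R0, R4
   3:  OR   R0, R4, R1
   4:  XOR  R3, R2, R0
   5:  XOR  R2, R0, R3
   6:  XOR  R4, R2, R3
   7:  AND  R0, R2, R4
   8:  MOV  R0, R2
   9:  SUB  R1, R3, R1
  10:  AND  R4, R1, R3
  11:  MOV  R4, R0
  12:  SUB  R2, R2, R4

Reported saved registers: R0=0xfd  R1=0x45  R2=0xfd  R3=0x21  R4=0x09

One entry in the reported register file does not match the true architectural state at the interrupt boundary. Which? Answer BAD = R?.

after  0: R0=0x28 R1=0x61 R2=0xfd R3=0xbc R4=0x4c  N=1 Z=0
after  1: R0=0x28 R1=0x9c R2=0xfd R3=0xbc R4=0x4c  N=1 Z=0
after  2: R0=0x28 R1=0xdc R2=0xfd R3=0xbc R4=0x4c  N=1 Z=0
after  3: R0=0xdc R1=0xdc R2=0xfd R3=0xbc R4=0x4c  N=1 Z=0
after  4: R0=0xdc R1=0xdc R2=0xfd R3=0x21 R4=0x4c  N=0 Z=0
after  5: R0=0xdc R1=0xdc R2=0xfd R3=0x21 R4=0x4c  N=1 Z=0
after  6: R0=0xdc R1=0xdc R2=0xfd R3=0x21 R4=0xdc  N=1 Z=0
after  7: R0=0xdc R1=0xdc R2=0xfd R3=0x21 R4=0xdc  N=1 Z=0
after  8: R0=0xfd R1=0xdc R2=0xfd R3=0x21 R4=0xdc  N=1 Z=0
after  9: R0=0xfd R1=0x45 R2=0xfd R3=0x21 R4=0xdc  N=0 Z=0
after 10: R0=0xfd R1=0x45 R2=0xfd R3=0x21 R4=0x01  N=0 Z=0
-- IRQ taken; context saved, return-PC = 11 --
mismatch: R4: reported 0x09 vs actual 0x01

BAD = R4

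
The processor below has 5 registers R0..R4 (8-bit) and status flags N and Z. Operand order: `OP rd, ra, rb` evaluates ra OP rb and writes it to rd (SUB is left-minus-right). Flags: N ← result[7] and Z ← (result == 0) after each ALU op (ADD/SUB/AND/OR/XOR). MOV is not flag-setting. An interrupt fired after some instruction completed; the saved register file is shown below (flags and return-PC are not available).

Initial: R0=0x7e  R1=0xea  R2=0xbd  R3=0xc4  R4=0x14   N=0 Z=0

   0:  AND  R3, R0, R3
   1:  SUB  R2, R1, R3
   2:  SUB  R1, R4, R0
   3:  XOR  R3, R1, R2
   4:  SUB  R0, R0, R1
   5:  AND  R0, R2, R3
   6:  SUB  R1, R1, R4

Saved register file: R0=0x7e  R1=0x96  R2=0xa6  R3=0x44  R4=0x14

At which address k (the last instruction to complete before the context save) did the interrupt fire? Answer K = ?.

K = 2

after  0: R0=0x7e R1=0xea R2=0xbd R3=0x44 R4=0x14  N=0 Z=0
after  1: R0=0x7e R1=0xea R2=0xa6 R3=0x44 R4=0x14  N=1 Z=0
after  2: R0=0x7e R1=0x96 R2=0xa6 R3=0x44 R4=0x14  N=1 Z=0
-- IRQ taken; context saved, return-PC = 3 --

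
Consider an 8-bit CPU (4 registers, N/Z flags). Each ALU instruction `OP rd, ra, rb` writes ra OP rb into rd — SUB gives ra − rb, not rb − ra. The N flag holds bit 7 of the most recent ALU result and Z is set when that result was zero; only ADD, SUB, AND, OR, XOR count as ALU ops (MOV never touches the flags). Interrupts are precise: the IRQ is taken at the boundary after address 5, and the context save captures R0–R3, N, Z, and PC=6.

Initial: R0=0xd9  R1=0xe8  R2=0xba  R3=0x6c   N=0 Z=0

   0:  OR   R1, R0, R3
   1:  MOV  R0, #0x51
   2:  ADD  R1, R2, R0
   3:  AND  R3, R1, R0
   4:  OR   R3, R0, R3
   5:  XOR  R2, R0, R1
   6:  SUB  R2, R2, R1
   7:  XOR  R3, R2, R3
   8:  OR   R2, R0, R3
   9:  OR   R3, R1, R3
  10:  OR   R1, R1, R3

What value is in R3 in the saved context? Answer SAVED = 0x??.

after  0: R0=0xd9 R1=0xfd R2=0xba R3=0x6c  N=1 Z=0
after  1: R0=0x51 R1=0xfd R2=0xba R3=0x6c  N=1 Z=0
after  2: R0=0x51 R1=0x0b R2=0xba R3=0x6c  N=0 Z=0
after  3: R0=0x51 R1=0x0b R2=0xba R3=0x01  N=0 Z=0
after  4: R0=0x51 R1=0x0b R2=0xba R3=0x51  N=0 Z=0
after  5: R0=0x51 R1=0x0b R2=0x5a R3=0x51  N=0 Z=0
-- IRQ taken; context saved, return-PC = 6 --

SAVED = 0x51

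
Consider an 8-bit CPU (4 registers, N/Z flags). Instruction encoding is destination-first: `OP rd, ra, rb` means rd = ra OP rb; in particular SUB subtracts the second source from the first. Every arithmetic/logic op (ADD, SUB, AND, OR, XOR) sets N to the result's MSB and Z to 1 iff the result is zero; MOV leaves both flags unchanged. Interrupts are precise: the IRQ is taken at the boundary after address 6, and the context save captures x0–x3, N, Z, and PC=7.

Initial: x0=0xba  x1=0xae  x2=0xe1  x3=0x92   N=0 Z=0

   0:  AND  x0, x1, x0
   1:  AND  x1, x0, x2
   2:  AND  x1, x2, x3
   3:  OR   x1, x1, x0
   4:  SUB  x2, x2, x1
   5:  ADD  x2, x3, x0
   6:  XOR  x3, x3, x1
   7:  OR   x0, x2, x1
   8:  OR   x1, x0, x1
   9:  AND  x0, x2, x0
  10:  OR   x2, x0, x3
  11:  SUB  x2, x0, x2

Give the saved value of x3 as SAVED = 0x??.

after  0: x0=0xaa x1=0xae x2=0xe1 x3=0x92  N=1 Z=0
after  1: x0=0xaa x1=0xa0 x2=0xe1 x3=0x92  N=1 Z=0
after  2: x0=0xaa x1=0x80 x2=0xe1 x3=0x92  N=1 Z=0
after  3: x0=0xaa x1=0xaa x2=0xe1 x3=0x92  N=1 Z=0
after  4: x0=0xaa x1=0xaa x2=0x37 x3=0x92  N=0 Z=0
after  5: x0=0xaa x1=0xaa x2=0x3c x3=0x92  N=0 Z=0
after  6: x0=0xaa x1=0xaa x2=0x3c x3=0x38  N=0 Z=0
-- IRQ taken; context saved, return-PC = 7 --

SAVED = 0x38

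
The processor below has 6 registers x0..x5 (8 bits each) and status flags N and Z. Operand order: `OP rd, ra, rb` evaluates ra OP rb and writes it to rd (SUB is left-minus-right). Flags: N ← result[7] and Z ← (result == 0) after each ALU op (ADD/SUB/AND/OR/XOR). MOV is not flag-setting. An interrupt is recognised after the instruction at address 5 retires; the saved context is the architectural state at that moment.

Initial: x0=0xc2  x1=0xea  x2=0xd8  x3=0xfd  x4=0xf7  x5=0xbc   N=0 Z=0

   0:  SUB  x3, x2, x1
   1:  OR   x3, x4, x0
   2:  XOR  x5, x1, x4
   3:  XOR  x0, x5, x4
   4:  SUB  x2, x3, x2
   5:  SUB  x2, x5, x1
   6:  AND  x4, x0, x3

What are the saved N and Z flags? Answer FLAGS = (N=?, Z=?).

after  0: x0=0xc2 x1=0xea x2=0xd8 x3=0xee x4=0xf7 x5=0xbc  N=1 Z=0
after  1: x0=0xc2 x1=0xea x2=0xd8 x3=0xf7 x4=0xf7 x5=0xbc  N=1 Z=0
after  2: x0=0xc2 x1=0xea x2=0xd8 x3=0xf7 x4=0xf7 x5=0x1d  N=0 Z=0
after  3: x0=0xea x1=0xea x2=0xd8 x3=0xf7 x4=0xf7 x5=0x1d  N=1 Z=0
after  4: x0=0xea x1=0xea x2=0x1f x3=0xf7 x4=0xf7 x5=0x1d  N=0 Z=0
after  5: x0=0xea x1=0xea x2=0x33 x3=0xf7 x4=0xf7 x5=0x1d  N=0 Z=0
-- IRQ taken; context saved, return-PC = 6 --

FLAGS = (N=0, Z=0)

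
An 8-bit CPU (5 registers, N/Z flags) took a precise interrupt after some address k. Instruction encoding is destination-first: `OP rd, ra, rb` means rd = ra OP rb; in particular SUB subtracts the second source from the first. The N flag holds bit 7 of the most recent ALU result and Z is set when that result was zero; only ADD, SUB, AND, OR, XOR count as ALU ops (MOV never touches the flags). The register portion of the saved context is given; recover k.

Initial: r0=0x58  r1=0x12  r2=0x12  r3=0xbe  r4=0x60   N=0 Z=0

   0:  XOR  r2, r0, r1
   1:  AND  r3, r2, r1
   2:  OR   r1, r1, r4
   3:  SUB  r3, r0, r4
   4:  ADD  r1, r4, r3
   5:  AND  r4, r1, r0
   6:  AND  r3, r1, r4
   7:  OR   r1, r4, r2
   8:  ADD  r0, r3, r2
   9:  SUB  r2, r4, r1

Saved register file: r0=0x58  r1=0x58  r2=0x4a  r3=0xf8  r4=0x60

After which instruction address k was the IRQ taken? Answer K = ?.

after  0: r0=0x58 r1=0x12 r2=0x4a r3=0xbe r4=0x60  N=0 Z=0
after  1: r0=0x58 r1=0x12 r2=0x4a r3=0x02 r4=0x60  N=0 Z=0
after  2: r0=0x58 r1=0x72 r2=0x4a r3=0x02 r4=0x60  N=0 Z=0
after  3: r0=0x58 r1=0x72 r2=0x4a r3=0xf8 r4=0x60  N=1 Z=0
after  4: r0=0x58 r1=0x58 r2=0x4a r3=0xf8 r4=0x60  N=0 Z=0
-- IRQ taken; context saved, return-PC = 5 --

K = 4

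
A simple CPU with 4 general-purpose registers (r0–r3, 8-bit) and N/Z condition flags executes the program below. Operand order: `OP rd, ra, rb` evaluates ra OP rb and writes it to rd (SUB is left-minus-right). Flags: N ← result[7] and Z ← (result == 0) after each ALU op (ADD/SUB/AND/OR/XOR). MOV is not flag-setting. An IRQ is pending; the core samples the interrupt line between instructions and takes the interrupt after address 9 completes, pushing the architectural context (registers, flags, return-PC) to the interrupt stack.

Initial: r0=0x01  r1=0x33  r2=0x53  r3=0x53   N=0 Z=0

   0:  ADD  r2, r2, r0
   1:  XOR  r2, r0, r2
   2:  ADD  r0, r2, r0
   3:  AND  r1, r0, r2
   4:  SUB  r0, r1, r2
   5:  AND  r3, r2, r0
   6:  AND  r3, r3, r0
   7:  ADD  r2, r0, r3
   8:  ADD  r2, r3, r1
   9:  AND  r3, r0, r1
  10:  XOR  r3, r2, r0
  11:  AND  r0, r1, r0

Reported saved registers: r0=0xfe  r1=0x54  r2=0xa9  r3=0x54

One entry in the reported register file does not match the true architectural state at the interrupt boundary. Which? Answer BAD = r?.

BAD = r0

after  0: r0=0x01 r1=0x33 r2=0x54 r3=0x53  N=0 Z=0
after  1: r0=0x01 r1=0x33 r2=0x55 r3=0x53  N=0 Z=0
after  2: r0=0x56 r1=0x33 r2=0x55 r3=0x53  N=0 Z=0
after  3: r0=0x56 r1=0x54 r2=0x55 r3=0x53  N=0 Z=0
after  4: r0=0xff r1=0x54 r2=0x55 r3=0x53  N=1 Z=0
after  5: r0=0xff r1=0x54 r2=0x55 r3=0x55  N=0 Z=0
after  6: r0=0xff r1=0x54 r2=0x55 r3=0x55  N=0 Z=0
after  7: r0=0xff r1=0x54 r2=0x54 r3=0x55  N=0 Z=0
after  8: r0=0xff r1=0x54 r2=0xa9 r3=0x55  N=1 Z=0
after  9: r0=0xff r1=0x54 r2=0xa9 r3=0x54  N=0 Z=0
-- IRQ taken; context saved, return-PC = 10 --
mismatch: r0: reported 0xfe vs actual 0xff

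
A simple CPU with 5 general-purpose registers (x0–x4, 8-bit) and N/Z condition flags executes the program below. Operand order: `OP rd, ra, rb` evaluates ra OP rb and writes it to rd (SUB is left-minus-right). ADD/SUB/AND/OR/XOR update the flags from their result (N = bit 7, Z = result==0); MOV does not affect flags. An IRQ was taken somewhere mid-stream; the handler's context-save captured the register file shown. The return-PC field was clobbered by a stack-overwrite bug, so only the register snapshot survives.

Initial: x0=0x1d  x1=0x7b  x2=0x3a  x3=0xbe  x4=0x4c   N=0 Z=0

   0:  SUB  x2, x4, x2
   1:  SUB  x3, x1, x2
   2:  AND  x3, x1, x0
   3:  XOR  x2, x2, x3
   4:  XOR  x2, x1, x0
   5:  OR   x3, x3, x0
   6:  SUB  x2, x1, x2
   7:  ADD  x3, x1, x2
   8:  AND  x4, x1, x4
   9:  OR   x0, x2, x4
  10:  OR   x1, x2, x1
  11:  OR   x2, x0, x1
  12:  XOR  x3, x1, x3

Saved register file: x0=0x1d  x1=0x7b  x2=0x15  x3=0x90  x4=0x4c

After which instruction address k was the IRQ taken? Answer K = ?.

K = 7

after  0: x0=0x1d x1=0x7b x2=0x12 x3=0xbe x4=0x4c  N=0 Z=0
after  1: x0=0x1d x1=0x7b x2=0x12 x3=0x69 x4=0x4c  N=0 Z=0
after  2: x0=0x1d x1=0x7b x2=0x12 x3=0x19 x4=0x4c  N=0 Z=0
after  3: x0=0x1d x1=0x7b x2=0x0b x3=0x19 x4=0x4c  N=0 Z=0
after  4: x0=0x1d x1=0x7b x2=0x66 x3=0x19 x4=0x4c  N=0 Z=0
after  5: x0=0x1d x1=0x7b x2=0x66 x3=0x1d x4=0x4c  N=0 Z=0
after  6: x0=0x1d x1=0x7b x2=0x15 x3=0x1d x4=0x4c  N=0 Z=0
after  7: x0=0x1d x1=0x7b x2=0x15 x3=0x90 x4=0x4c  N=1 Z=0
-- IRQ taken; context saved, return-PC = 8 --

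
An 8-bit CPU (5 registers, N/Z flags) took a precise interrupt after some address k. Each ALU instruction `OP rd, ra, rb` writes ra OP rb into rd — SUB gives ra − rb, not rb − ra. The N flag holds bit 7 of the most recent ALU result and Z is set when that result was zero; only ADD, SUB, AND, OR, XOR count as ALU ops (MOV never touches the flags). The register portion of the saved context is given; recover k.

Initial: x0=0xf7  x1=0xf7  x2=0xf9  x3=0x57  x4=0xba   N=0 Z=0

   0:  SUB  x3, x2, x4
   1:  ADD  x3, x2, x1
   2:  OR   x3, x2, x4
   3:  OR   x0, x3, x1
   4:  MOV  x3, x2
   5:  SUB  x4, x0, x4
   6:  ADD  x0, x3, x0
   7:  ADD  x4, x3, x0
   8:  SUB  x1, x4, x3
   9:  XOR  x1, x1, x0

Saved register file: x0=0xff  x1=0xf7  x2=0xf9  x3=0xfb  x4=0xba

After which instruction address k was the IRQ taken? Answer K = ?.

after  0: x0=0xf7 x1=0xf7 x2=0xf9 x3=0x3f x4=0xba  N=0 Z=0
after  1: x0=0xf7 x1=0xf7 x2=0xf9 x3=0xf0 x4=0xba  N=1 Z=0
after  2: x0=0xf7 x1=0xf7 x2=0xf9 x3=0xfb x4=0xba  N=1 Z=0
after  3: x0=0xff x1=0xf7 x2=0xf9 x3=0xfb x4=0xba  N=1 Z=0
-- IRQ taken; context saved, return-PC = 4 --

K = 3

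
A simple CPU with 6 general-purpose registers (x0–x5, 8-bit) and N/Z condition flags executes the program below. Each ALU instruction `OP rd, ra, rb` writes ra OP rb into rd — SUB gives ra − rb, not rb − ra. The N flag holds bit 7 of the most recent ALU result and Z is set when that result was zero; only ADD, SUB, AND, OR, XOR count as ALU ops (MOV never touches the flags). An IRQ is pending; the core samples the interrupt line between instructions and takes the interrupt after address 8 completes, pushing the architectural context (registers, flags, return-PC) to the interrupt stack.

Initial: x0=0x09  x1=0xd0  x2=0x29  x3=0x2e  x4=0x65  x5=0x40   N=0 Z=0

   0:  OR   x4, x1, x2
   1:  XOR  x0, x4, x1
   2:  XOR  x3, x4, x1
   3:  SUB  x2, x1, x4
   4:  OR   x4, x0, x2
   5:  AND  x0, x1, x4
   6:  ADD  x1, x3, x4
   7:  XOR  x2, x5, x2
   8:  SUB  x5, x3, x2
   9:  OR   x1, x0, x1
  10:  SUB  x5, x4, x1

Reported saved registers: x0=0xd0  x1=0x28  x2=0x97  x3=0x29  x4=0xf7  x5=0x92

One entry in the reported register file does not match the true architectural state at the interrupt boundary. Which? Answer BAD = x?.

BAD = x4

after  0: x0=0x09 x1=0xd0 x2=0x29 x3=0x2e x4=0xf9 x5=0x40  N=1 Z=0
after  1: x0=0x29 x1=0xd0 x2=0x29 x3=0x2e x4=0xf9 x5=0x40  N=0 Z=0
after  2: x0=0x29 x1=0xd0 x2=0x29 x3=0x29 x4=0xf9 x5=0x40  N=0 Z=0
after  3: x0=0x29 x1=0xd0 x2=0xd7 x3=0x29 x4=0xf9 x5=0x40  N=1 Z=0
after  4: x0=0x29 x1=0xd0 x2=0xd7 x3=0x29 x4=0xff x5=0x40  N=1 Z=0
after  5: x0=0xd0 x1=0xd0 x2=0xd7 x3=0x29 x4=0xff x5=0x40  N=1 Z=0
after  6: x0=0xd0 x1=0x28 x2=0xd7 x3=0x29 x4=0xff x5=0x40  N=0 Z=0
after  7: x0=0xd0 x1=0x28 x2=0x97 x3=0x29 x4=0xff x5=0x40  N=1 Z=0
after  8: x0=0xd0 x1=0x28 x2=0x97 x3=0x29 x4=0xff x5=0x92  N=1 Z=0
-- IRQ taken; context saved, return-PC = 9 --
mismatch: x4: reported 0xf7 vs actual 0xff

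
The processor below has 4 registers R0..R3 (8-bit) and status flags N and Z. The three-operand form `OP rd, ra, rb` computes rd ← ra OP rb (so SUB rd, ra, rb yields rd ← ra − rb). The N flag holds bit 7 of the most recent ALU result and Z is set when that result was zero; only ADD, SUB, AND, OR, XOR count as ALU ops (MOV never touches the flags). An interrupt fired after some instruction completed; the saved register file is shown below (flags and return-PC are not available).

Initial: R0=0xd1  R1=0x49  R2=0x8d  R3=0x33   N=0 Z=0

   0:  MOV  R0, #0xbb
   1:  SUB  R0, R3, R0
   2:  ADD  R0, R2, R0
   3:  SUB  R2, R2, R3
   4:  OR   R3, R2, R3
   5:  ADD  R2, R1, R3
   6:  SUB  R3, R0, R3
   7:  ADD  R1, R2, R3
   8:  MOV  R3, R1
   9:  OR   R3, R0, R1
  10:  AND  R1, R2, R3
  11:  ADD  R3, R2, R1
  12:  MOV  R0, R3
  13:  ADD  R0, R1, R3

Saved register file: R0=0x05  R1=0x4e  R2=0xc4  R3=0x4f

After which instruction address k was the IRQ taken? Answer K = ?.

K = 9

after  0: R0=0xbb R1=0x49 R2=0x8d R3=0x33  N=0 Z=0
after  1: R0=0x78 R1=0x49 R2=0x8d R3=0x33  N=0 Z=0
after  2: R0=0x05 R1=0x49 R2=0x8d R3=0x33  N=0 Z=0
after  3: R0=0x05 R1=0x49 R2=0x5a R3=0x33  N=0 Z=0
after  4: R0=0x05 R1=0x49 R2=0x5a R3=0x7b  N=0 Z=0
after  5: R0=0x05 R1=0x49 R2=0xc4 R3=0x7b  N=1 Z=0
after  6: R0=0x05 R1=0x49 R2=0xc4 R3=0x8a  N=1 Z=0
after  7: R0=0x05 R1=0x4e R2=0xc4 R3=0x8a  N=0 Z=0
after  8: R0=0x05 R1=0x4e R2=0xc4 R3=0x4e  N=0 Z=0
after  9: R0=0x05 R1=0x4e R2=0xc4 R3=0x4f  N=0 Z=0
-- IRQ taken; context saved, return-PC = 10 --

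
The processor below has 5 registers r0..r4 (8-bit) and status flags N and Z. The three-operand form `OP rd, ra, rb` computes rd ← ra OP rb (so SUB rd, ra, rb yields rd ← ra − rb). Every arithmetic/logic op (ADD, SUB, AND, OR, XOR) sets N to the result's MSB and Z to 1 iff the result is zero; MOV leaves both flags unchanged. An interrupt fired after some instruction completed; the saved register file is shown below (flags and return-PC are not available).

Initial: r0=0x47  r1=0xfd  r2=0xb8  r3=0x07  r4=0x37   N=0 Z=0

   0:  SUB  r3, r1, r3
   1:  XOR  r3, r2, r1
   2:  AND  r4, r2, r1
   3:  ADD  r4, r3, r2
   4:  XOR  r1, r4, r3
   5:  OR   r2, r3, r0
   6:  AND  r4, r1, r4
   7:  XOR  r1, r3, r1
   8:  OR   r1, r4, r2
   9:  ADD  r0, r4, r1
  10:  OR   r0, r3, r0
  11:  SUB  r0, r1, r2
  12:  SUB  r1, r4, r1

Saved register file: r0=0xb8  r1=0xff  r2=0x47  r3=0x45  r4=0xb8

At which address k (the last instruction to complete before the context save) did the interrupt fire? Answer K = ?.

K = 11

after  0: r0=0x47 r1=0xfd r2=0xb8 r3=0xf6 r4=0x37  N=1 Z=0
after  1: r0=0x47 r1=0xfd r2=0xb8 r3=0x45 r4=0x37  N=0 Z=0
after  2: r0=0x47 r1=0xfd r2=0xb8 r3=0x45 r4=0xb8  N=1 Z=0
after  3: r0=0x47 r1=0xfd r2=0xb8 r3=0x45 r4=0xfd  N=1 Z=0
after  4: r0=0x47 r1=0xb8 r2=0xb8 r3=0x45 r4=0xfd  N=1 Z=0
after  5: r0=0x47 r1=0xb8 r2=0x47 r3=0x45 r4=0xfd  N=0 Z=0
after  6: r0=0x47 r1=0xb8 r2=0x47 r3=0x45 r4=0xb8  N=1 Z=0
after  7: r0=0x47 r1=0xfd r2=0x47 r3=0x45 r4=0xb8  N=1 Z=0
after  8: r0=0x47 r1=0xff r2=0x47 r3=0x45 r4=0xb8  N=1 Z=0
after  9: r0=0xb7 r1=0xff r2=0x47 r3=0x45 r4=0xb8  N=1 Z=0
after 10: r0=0xf7 r1=0xff r2=0x47 r3=0x45 r4=0xb8  N=1 Z=0
after 11: r0=0xb8 r1=0xff r2=0x47 r3=0x45 r4=0xb8  N=1 Z=0
-- IRQ taken; context saved, return-PC = 12 --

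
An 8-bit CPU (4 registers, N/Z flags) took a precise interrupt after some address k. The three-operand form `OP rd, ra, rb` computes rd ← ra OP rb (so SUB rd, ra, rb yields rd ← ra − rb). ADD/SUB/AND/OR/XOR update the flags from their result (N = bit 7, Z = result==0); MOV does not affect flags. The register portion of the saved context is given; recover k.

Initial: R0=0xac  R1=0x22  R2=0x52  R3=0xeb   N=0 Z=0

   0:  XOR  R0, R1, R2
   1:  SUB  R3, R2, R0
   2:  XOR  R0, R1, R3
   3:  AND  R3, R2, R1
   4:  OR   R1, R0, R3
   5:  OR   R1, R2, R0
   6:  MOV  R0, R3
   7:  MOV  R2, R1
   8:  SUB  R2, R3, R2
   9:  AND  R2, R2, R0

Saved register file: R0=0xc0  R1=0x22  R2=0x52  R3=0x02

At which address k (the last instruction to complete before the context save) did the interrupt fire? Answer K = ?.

after  0: R0=0x70 R1=0x22 R2=0x52 R3=0xeb  N=0 Z=0
after  1: R0=0x70 R1=0x22 R2=0x52 R3=0xe2  N=1 Z=0
after  2: R0=0xc0 R1=0x22 R2=0x52 R3=0xe2  N=1 Z=0
after  3: R0=0xc0 R1=0x22 R2=0x52 R3=0x02  N=0 Z=0
-- IRQ taken; context saved, return-PC = 4 --

K = 3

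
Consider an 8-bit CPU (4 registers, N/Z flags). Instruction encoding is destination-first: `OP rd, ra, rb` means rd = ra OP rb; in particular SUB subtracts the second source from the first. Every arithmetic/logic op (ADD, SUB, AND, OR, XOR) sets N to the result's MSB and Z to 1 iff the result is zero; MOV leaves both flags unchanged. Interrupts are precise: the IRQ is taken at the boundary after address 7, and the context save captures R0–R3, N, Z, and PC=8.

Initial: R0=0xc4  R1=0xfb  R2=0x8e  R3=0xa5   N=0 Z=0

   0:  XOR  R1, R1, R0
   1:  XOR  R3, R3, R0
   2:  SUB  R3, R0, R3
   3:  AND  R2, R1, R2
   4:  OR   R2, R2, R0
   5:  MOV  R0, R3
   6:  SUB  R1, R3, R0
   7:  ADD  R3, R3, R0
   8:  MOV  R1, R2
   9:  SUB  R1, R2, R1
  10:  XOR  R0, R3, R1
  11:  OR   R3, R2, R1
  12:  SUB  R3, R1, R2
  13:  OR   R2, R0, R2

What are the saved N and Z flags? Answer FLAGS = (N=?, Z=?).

FLAGS = (N=1, Z=0)

after  0: R0=0xc4 R1=0x3f R2=0x8e R3=0xa5  N=0 Z=0
after  1: R0=0xc4 R1=0x3f R2=0x8e R3=0x61  N=0 Z=0
after  2: R0=0xc4 R1=0x3f R2=0x8e R3=0x63  N=0 Z=0
after  3: R0=0xc4 R1=0x3f R2=0x0e R3=0x63  N=0 Z=0
after  4: R0=0xc4 R1=0x3f R2=0xce R3=0x63  N=1 Z=0
after  5: R0=0x63 R1=0x3f R2=0xce R3=0x63  N=1 Z=0
after  6: R0=0x63 R1=0x00 R2=0xce R3=0x63  N=0 Z=1
after  7: R0=0x63 R1=0x00 R2=0xce R3=0xc6  N=1 Z=0
-- IRQ taken; context saved, return-PC = 8 --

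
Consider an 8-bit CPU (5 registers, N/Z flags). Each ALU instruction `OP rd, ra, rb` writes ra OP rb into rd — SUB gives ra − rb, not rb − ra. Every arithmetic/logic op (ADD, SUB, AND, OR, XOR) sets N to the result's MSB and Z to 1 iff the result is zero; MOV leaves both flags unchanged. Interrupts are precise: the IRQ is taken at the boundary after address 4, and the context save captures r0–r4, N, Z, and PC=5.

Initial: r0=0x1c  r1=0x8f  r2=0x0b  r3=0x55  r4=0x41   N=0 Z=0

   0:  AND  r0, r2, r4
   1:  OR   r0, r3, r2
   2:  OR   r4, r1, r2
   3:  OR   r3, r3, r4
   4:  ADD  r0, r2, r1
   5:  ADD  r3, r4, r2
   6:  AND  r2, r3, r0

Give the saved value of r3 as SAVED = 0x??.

after  0: r0=0x01 r1=0x8f r2=0x0b r3=0x55 r4=0x41  N=0 Z=0
after  1: r0=0x5f r1=0x8f r2=0x0b r3=0x55 r4=0x41  N=0 Z=0
after  2: r0=0x5f r1=0x8f r2=0x0b r3=0x55 r4=0x8f  N=1 Z=0
after  3: r0=0x5f r1=0x8f r2=0x0b r3=0xdf r4=0x8f  N=1 Z=0
after  4: r0=0x9a r1=0x8f r2=0x0b r3=0xdf r4=0x8f  N=1 Z=0
-- IRQ taken; context saved, return-PC = 5 --

SAVED = 0xdf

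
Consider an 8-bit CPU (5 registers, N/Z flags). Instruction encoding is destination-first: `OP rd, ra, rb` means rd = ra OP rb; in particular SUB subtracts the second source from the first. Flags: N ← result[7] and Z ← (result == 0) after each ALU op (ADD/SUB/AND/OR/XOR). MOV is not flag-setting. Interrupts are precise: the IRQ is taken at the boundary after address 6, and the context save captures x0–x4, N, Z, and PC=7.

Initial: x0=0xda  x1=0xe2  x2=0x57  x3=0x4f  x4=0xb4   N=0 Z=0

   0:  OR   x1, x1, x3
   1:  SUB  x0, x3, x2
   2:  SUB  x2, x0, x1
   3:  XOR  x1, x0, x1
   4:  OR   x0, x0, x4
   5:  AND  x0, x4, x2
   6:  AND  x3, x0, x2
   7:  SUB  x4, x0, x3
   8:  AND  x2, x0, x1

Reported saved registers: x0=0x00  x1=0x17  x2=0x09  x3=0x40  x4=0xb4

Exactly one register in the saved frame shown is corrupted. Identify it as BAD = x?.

BAD = x3

after  0: x0=0xda x1=0xef x2=0x57 x3=0x4f x4=0xb4  N=1 Z=0
after  1: x0=0xf8 x1=0xef x2=0x57 x3=0x4f x4=0xb4  N=1 Z=0
after  2: x0=0xf8 x1=0xef x2=0x09 x3=0x4f x4=0xb4  N=0 Z=0
after  3: x0=0xf8 x1=0x17 x2=0x09 x3=0x4f x4=0xb4  N=0 Z=0
after  4: x0=0xfc x1=0x17 x2=0x09 x3=0x4f x4=0xb4  N=1 Z=0
after  5: x0=0x00 x1=0x17 x2=0x09 x3=0x4f x4=0xb4  N=0 Z=1
after  6: x0=0x00 x1=0x17 x2=0x09 x3=0x00 x4=0xb4  N=0 Z=1
-- IRQ taken; context saved, return-PC = 7 --
mismatch: x3: reported 0x40 vs actual 0x00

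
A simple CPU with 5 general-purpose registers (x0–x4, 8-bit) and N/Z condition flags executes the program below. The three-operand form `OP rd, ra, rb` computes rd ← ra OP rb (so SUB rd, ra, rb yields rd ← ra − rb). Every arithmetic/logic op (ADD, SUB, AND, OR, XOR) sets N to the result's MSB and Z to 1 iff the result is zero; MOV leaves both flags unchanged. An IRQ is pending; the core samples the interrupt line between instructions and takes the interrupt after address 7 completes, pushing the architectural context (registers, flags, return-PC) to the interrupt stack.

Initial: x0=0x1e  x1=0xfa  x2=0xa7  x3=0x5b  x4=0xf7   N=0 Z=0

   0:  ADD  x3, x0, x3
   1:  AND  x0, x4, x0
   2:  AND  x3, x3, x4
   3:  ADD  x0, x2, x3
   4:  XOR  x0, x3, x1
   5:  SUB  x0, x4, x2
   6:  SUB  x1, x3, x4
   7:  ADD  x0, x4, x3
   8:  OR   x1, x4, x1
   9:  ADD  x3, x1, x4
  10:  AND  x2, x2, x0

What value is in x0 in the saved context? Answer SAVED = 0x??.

SAVED = 0x68

after  0: x0=0x1e x1=0xfa x2=0xa7 x3=0x79 x4=0xf7  N=0 Z=0
after  1: x0=0x16 x1=0xfa x2=0xa7 x3=0x79 x4=0xf7  N=0 Z=0
after  2: x0=0x16 x1=0xfa x2=0xa7 x3=0x71 x4=0xf7  N=0 Z=0
after  3: x0=0x18 x1=0xfa x2=0xa7 x3=0x71 x4=0xf7  N=0 Z=0
after  4: x0=0x8b x1=0xfa x2=0xa7 x3=0x71 x4=0xf7  N=1 Z=0
after  5: x0=0x50 x1=0xfa x2=0xa7 x3=0x71 x4=0xf7  N=0 Z=0
after  6: x0=0x50 x1=0x7a x2=0xa7 x3=0x71 x4=0xf7  N=0 Z=0
after  7: x0=0x68 x1=0x7a x2=0xa7 x3=0x71 x4=0xf7  N=0 Z=0
-- IRQ taken; context saved, return-PC = 8 --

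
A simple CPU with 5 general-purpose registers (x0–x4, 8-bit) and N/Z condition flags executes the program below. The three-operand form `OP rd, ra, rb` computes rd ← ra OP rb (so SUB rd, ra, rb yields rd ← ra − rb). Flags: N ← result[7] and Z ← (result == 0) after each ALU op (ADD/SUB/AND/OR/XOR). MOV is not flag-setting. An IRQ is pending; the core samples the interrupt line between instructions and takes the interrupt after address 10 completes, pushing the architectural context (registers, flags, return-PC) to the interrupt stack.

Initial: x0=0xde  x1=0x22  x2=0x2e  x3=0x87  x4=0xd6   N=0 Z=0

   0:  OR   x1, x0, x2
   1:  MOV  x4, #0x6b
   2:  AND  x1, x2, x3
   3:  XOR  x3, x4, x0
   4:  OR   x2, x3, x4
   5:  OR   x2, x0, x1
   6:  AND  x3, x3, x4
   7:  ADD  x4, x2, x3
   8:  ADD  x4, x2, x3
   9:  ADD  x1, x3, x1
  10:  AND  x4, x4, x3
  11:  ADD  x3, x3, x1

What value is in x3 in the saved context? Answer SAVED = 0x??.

after  0: x0=0xde x1=0xfe x2=0x2e x3=0x87 x4=0xd6  N=1 Z=0
after  1: x0=0xde x1=0xfe x2=0x2e x3=0x87 x4=0x6b  N=1 Z=0
after  2: x0=0xde x1=0x06 x2=0x2e x3=0x87 x4=0x6b  N=0 Z=0
after  3: x0=0xde x1=0x06 x2=0x2e x3=0xb5 x4=0x6b  N=1 Z=0
after  4: x0=0xde x1=0x06 x2=0xff x3=0xb5 x4=0x6b  N=1 Z=0
after  5: x0=0xde x1=0x06 x2=0xde x3=0xb5 x4=0x6b  N=1 Z=0
after  6: x0=0xde x1=0x06 x2=0xde x3=0x21 x4=0x6b  N=0 Z=0
after  7: x0=0xde x1=0x06 x2=0xde x3=0x21 x4=0xff  N=1 Z=0
after  8: x0=0xde x1=0x06 x2=0xde x3=0x21 x4=0xff  N=1 Z=0
after  9: x0=0xde x1=0x27 x2=0xde x3=0x21 x4=0xff  N=0 Z=0
after 10: x0=0xde x1=0x27 x2=0xde x3=0x21 x4=0x21  N=0 Z=0
-- IRQ taken; context saved, return-PC = 11 --

SAVED = 0x21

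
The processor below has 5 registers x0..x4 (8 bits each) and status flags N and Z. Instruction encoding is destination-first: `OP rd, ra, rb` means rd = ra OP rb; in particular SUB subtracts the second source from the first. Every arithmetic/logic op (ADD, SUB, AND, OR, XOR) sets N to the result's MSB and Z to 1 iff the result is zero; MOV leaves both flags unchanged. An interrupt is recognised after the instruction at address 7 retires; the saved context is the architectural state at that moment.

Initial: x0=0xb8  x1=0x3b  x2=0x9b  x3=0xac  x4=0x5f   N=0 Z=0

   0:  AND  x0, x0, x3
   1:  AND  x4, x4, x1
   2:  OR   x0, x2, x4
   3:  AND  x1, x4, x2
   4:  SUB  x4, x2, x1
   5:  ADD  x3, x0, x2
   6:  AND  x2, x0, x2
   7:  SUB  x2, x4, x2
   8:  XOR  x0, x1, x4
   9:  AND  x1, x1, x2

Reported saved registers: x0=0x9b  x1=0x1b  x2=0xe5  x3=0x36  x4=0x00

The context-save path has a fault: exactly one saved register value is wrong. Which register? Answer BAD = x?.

BAD = x4

after  0: x0=0xa8 x1=0x3b x2=0x9b x3=0xac x4=0x5f  N=1 Z=0
after  1: x0=0xa8 x1=0x3b x2=0x9b x3=0xac x4=0x1b  N=0 Z=0
after  2: x0=0x9b x1=0x3b x2=0x9b x3=0xac x4=0x1b  N=1 Z=0
after  3: x0=0x9b x1=0x1b x2=0x9b x3=0xac x4=0x1b  N=0 Z=0
after  4: x0=0x9b x1=0x1b x2=0x9b x3=0xac x4=0x80  N=1 Z=0
after  5: x0=0x9b x1=0x1b x2=0x9b x3=0x36 x4=0x80  N=0 Z=0
after  6: x0=0x9b x1=0x1b x2=0x9b x3=0x36 x4=0x80  N=1 Z=0
after  7: x0=0x9b x1=0x1b x2=0xe5 x3=0x36 x4=0x80  N=1 Z=0
-- IRQ taken; context saved, return-PC = 8 --
mismatch: x4: reported 0x00 vs actual 0x80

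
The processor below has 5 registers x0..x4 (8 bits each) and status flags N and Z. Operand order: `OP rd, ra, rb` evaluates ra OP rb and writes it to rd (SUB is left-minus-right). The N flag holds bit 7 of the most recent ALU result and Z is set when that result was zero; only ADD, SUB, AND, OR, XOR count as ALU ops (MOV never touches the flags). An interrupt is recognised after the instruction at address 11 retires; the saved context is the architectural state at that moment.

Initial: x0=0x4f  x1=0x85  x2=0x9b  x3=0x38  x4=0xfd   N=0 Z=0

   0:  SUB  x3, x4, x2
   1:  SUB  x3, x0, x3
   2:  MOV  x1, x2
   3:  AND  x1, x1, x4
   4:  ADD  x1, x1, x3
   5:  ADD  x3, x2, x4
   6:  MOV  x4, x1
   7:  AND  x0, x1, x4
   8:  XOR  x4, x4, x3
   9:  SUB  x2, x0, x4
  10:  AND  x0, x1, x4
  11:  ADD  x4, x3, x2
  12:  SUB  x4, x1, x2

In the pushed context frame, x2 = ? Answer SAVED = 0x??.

SAVED = 0x68

after  0: x0=0x4f x1=0x85 x2=0x9b x3=0x62 x4=0xfd  N=0 Z=0
after  1: x0=0x4f x1=0x85 x2=0x9b x3=0xed x4=0xfd  N=1 Z=0
after  2: x0=0x4f x1=0x9b x2=0x9b x3=0xed x4=0xfd  N=1 Z=0
after  3: x0=0x4f x1=0x99 x2=0x9b x3=0xed x4=0xfd  N=1 Z=0
after  4: x0=0x4f x1=0x86 x2=0x9b x3=0xed x4=0xfd  N=1 Z=0
after  5: x0=0x4f x1=0x86 x2=0x9b x3=0x98 x4=0xfd  N=1 Z=0
after  6: x0=0x4f x1=0x86 x2=0x9b x3=0x98 x4=0x86  N=1 Z=0
after  7: x0=0x86 x1=0x86 x2=0x9b x3=0x98 x4=0x86  N=1 Z=0
after  8: x0=0x86 x1=0x86 x2=0x9b x3=0x98 x4=0x1e  N=0 Z=0
after  9: x0=0x86 x1=0x86 x2=0x68 x3=0x98 x4=0x1e  N=0 Z=0
after 10: x0=0x06 x1=0x86 x2=0x68 x3=0x98 x4=0x1e  N=0 Z=0
after 11: x0=0x06 x1=0x86 x2=0x68 x3=0x98 x4=0x00  N=0 Z=1
-- IRQ taken; context saved, return-PC = 12 --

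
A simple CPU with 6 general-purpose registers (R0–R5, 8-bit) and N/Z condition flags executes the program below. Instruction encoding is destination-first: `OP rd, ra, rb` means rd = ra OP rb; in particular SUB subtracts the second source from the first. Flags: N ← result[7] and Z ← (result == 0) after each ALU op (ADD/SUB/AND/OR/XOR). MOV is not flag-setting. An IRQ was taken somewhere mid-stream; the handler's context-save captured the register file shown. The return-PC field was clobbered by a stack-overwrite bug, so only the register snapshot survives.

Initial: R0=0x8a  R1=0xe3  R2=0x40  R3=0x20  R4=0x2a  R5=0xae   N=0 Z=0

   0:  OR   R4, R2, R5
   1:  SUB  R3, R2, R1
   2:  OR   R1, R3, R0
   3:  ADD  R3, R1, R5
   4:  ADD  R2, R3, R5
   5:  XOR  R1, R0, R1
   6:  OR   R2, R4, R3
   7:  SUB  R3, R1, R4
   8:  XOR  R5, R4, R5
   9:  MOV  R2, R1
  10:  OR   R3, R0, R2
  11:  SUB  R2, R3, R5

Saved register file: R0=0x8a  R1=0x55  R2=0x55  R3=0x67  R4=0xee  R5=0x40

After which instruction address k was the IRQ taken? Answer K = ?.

K = 9

after  0: R0=0x8a R1=0xe3 R2=0x40 R3=0x20 R4=0xee R5=0xae  N=1 Z=0
after  1: R0=0x8a R1=0xe3 R2=0x40 R3=0x5d R4=0xee R5=0xae  N=0 Z=0
after  2: R0=0x8a R1=0xdf R2=0x40 R3=0x5d R4=0xee R5=0xae  N=1 Z=0
after  3: R0=0x8a R1=0xdf R2=0x40 R3=0x8d R4=0xee R5=0xae  N=1 Z=0
after  4: R0=0x8a R1=0xdf R2=0x3b R3=0x8d R4=0xee R5=0xae  N=0 Z=0
after  5: R0=0x8a R1=0x55 R2=0x3b R3=0x8d R4=0xee R5=0xae  N=0 Z=0
after  6: R0=0x8a R1=0x55 R2=0xef R3=0x8d R4=0xee R5=0xae  N=1 Z=0
after  7: R0=0x8a R1=0x55 R2=0xef R3=0x67 R4=0xee R5=0xae  N=0 Z=0
after  8: R0=0x8a R1=0x55 R2=0xef R3=0x67 R4=0xee R5=0x40  N=0 Z=0
after  9: R0=0x8a R1=0x55 R2=0x55 R3=0x67 R4=0xee R5=0x40  N=0 Z=0
-- IRQ taken; context saved, return-PC = 10 --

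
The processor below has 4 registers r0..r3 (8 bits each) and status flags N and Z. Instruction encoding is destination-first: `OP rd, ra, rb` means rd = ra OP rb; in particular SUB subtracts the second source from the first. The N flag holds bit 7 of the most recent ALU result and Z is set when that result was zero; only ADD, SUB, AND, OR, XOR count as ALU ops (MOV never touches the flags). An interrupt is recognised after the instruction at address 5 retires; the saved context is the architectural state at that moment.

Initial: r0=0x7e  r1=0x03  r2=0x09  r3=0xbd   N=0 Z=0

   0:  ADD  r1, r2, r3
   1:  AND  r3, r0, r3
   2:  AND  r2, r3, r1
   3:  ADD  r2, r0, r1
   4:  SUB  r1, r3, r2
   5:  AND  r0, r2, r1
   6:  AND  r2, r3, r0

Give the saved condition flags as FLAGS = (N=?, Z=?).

after  0: r0=0x7e r1=0xc6 r2=0x09 r3=0xbd  N=1 Z=0
after  1: r0=0x7e r1=0xc6 r2=0x09 r3=0x3c  N=0 Z=0
after  2: r0=0x7e r1=0xc6 r2=0x04 r3=0x3c  N=0 Z=0
after  3: r0=0x7e r1=0xc6 r2=0x44 r3=0x3c  N=0 Z=0
after  4: r0=0x7e r1=0xf8 r2=0x44 r3=0x3c  N=1 Z=0
after  5: r0=0x40 r1=0xf8 r2=0x44 r3=0x3c  N=0 Z=0
-- IRQ taken; context saved, return-PC = 6 --

FLAGS = (N=0, Z=0)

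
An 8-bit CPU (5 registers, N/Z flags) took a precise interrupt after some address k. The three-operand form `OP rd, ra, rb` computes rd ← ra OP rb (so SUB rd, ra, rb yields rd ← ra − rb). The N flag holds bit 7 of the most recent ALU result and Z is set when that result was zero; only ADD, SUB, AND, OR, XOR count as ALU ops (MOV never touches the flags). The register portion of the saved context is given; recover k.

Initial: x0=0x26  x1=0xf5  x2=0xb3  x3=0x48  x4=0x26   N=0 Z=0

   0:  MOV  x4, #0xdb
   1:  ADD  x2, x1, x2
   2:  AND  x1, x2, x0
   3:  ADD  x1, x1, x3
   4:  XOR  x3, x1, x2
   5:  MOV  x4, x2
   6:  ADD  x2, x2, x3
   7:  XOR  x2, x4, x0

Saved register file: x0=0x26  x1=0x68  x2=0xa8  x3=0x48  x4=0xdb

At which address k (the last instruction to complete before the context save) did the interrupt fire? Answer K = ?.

after  0: x0=0x26 x1=0xf5 x2=0xb3 x3=0x48 x4=0xdb  N=0 Z=0
after  1: x0=0x26 x1=0xf5 x2=0xa8 x3=0x48 x4=0xdb  N=1 Z=0
after  2: x0=0x26 x1=0x20 x2=0xa8 x3=0x48 x4=0xdb  N=0 Z=0
after  3: x0=0x26 x1=0x68 x2=0xa8 x3=0x48 x4=0xdb  N=0 Z=0
-- IRQ taken; context saved, return-PC = 4 --

K = 3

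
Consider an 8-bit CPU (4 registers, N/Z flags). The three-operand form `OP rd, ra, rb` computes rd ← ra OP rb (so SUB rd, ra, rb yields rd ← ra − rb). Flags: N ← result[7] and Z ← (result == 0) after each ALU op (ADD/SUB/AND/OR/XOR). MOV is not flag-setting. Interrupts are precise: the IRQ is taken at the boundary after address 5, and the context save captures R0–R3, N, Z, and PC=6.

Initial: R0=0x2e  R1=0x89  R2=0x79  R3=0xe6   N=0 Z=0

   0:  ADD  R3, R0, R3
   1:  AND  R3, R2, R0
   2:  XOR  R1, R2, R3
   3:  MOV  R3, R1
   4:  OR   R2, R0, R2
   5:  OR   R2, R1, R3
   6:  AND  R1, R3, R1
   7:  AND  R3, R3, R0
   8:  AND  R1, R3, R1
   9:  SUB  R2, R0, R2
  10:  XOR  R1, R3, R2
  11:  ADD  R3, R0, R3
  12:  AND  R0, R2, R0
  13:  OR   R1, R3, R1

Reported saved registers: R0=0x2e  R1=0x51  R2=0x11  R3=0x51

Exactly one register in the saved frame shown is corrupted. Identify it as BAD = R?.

after  0: R0=0x2e R1=0x89 R2=0x79 R3=0x14  N=0 Z=0
after  1: R0=0x2e R1=0x89 R2=0x79 R3=0x28  N=0 Z=0
after  2: R0=0x2e R1=0x51 R2=0x79 R3=0x28  N=0 Z=0
after  3: R0=0x2e R1=0x51 R2=0x79 R3=0x51  N=0 Z=0
after  4: R0=0x2e R1=0x51 R2=0x7f R3=0x51  N=0 Z=0
after  5: R0=0x2e R1=0x51 R2=0x51 R3=0x51  N=0 Z=0
-- IRQ taken; context saved, return-PC = 6 --
mismatch: R2: reported 0x11 vs actual 0x51

BAD = R2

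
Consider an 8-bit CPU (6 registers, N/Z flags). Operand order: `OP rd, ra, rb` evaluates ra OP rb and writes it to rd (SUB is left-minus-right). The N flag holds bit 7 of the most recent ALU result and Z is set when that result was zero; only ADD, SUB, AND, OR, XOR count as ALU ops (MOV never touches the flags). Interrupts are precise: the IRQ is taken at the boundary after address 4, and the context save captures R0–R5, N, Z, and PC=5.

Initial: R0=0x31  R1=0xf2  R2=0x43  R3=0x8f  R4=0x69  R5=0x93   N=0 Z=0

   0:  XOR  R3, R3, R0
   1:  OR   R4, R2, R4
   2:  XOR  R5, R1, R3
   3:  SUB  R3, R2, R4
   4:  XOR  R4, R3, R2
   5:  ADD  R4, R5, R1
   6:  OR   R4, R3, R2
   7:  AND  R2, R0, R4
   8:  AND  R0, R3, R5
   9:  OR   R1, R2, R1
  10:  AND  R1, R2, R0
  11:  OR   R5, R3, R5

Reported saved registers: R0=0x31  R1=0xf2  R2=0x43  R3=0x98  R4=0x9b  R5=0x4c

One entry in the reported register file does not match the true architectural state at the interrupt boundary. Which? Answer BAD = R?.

after  0: R0=0x31 R1=0xf2 R2=0x43 R3=0xbe R4=0x69 R5=0x93  N=1 Z=0
after  1: R0=0x31 R1=0xf2 R2=0x43 R3=0xbe R4=0x6b R5=0x93  N=0 Z=0
after  2: R0=0x31 R1=0xf2 R2=0x43 R3=0xbe R4=0x6b R5=0x4c  N=0 Z=0
after  3: R0=0x31 R1=0xf2 R2=0x43 R3=0xd8 R4=0x6b R5=0x4c  N=1 Z=0
after  4: R0=0x31 R1=0xf2 R2=0x43 R3=0xd8 R4=0x9b R5=0x4c  N=1 Z=0
-- IRQ taken; context saved, return-PC = 5 --
mismatch: R3: reported 0x98 vs actual 0xd8

BAD = R3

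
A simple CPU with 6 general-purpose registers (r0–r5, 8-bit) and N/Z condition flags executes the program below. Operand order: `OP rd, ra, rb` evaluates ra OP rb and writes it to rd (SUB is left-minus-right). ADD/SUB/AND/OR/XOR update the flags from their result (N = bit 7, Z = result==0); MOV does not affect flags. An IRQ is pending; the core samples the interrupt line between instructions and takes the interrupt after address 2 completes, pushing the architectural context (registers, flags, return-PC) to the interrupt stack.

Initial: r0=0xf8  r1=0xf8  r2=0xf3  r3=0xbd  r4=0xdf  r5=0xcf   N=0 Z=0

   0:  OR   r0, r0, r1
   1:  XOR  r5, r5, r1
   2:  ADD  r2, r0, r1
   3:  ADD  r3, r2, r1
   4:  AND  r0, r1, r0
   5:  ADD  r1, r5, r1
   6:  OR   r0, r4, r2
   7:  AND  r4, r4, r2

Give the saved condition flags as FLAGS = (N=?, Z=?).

FLAGS = (N=1, Z=0)

after  0: r0=0xf8 r1=0xf8 r2=0xf3 r3=0xbd r4=0xdf r5=0xcf  N=1 Z=0
after  1: r0=0xf8 r1=0xf8 r2=0xf3 r3=0xbd r4=0xdf r5=0x37  N=0 Z=0
after  2: r0=0xf8 r1=0xf8 r2=0xf0 r3=0xbd r4=0xdf r5=0x37  N=1 Z=0
-- IRQ taken; context saved, return-PC = 3 --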